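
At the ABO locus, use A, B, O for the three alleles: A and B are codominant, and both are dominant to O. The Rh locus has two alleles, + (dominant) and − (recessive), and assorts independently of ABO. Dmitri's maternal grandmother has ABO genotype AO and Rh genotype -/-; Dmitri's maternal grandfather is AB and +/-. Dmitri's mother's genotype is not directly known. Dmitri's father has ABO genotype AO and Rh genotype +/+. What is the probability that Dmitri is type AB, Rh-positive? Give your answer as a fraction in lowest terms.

Dmitri's mother's ABO genotype from AO × AB: 1/4 AA, 1/4 AB, 1/4 AO, 1/4 BO.
Crossing each possibility with the father AO and summing P(type AB): 1/4·0 + 1/4·1/4 + 1/4·0 + 1/4·1/4 = 1/8.
Similarly for Rh via the mother's Rh distribution: P(Rh+) = 1.
Independent loci: 1/8 × 1 = 1/8.

1/8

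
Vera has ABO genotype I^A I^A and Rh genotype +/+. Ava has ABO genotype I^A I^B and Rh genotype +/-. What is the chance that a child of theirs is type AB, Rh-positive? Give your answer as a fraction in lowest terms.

1/2

ABO cross I^A I^A × I^A I^B → offspring phenotypes: 1/2 A, 1/2 AB.
Rh cross +/+ × +/- → 1 Rh+.
Independent loci: P(type AB, Rh-positive) = 1/2 × 1 = 1/2.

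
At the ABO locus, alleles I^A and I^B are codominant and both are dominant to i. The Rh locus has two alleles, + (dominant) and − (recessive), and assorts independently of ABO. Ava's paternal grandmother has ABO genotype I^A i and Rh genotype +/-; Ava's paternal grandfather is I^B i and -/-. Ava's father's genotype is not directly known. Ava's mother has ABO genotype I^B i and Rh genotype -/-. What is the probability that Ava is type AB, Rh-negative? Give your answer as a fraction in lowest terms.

Ava's father's ABO genotype from I^A i × I^B i: 1/4 I^A I^B, 1/4 I^A i, 1/4 I^B i, 1/4 i i.
Crossing each possibility with the mother I^B i and summing P(type AB): 1/4·1/4 + 1/4·1/4 + 1/4·0 + 1/4·0 = 1/8.
Similarly for Rh via the father's Rh distribution: P(Rh-) = 3/4.
Independent loci: 1/8 × 3/4 = 3/32.

3/32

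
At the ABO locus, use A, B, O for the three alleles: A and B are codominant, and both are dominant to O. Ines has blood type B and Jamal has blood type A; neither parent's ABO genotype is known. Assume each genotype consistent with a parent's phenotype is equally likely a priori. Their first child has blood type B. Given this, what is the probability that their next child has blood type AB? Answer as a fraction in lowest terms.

5/12

Possible genotypes: Ines ∈ {BB, BO}; Jamal ∈ {AA, AO}.
Weight each parental genotype pair by prior × P(type-B child):
  BB × AO: posterior weight 2/3; P(next child type AB) = 1/2.
  BO × AO: posterior weight 1/3; P(next child type AB) = 1/4.
Weighted sum = 5/12.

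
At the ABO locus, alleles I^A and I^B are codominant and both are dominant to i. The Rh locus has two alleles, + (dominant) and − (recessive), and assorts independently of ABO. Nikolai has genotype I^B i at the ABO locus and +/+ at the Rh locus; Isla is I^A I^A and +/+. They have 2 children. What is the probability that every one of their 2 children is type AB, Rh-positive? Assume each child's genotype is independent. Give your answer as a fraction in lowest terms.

ABO cross I^B i × I^A I^A → 1/2 A, 1/2 AB.
Rh cross +/+ × +/+ → 1 Rh+; so P(type AB, Rh-positive) = 1/2 × 1 = 1/2 per child.
All 2 independent: (1/2)^2 = 1/4.

1/4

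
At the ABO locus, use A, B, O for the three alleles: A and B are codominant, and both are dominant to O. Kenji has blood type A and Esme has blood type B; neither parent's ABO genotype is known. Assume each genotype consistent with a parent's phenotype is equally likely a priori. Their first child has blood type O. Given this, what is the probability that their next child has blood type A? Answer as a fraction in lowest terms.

1/4

Possible genotypes: Kenji ∈ {AA, AO}; Esme ∈ {BB, BO}.
Weight each parental genotype pair by prior × P(type-O child):
  AO × BO: posterior weight 1; P(next child type A) = 1/4.
Weighted sum = 1/4.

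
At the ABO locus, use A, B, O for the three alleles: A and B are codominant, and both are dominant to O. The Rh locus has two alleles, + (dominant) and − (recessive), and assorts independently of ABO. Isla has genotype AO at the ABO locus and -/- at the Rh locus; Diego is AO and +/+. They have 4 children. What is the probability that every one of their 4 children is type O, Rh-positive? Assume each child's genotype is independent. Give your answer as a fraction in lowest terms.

1/256

ABO cross AO × AO → 1/4 O, 3/4 A.
Rh cross -/- × +/+ → 1 Rh+; so P(type O, Rh-positive) = 1/4 × 1 = 1/4 per child.
All 4 independent: (1/4)^4 = 1/256.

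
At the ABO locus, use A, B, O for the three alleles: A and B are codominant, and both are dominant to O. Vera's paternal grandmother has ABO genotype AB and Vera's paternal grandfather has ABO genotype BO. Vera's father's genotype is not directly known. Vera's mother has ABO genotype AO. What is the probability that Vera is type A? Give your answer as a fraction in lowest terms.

3/8

Vera's father's ABO genotype from AB × BO: 1/4 AB, 1/4 AO, 1/4 BB, 1/4 BO.
Crossing each possibility with the mother AO and summing P(type A): 1/4·1/2 + 1/4·3/4 + 1/4·0 + 1/4·1/4 = 3/8.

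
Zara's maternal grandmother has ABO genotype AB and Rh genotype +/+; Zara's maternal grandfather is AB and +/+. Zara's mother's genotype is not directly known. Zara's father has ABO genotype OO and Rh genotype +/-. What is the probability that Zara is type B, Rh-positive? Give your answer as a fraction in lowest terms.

1/2

Zara's mother's ABO genotype from AB × AB: 1/4 AA, 1/2 AB, 1/4 BB.
Crossing each possibility with the father OO and summing P(type B): 1/4·0 + 1/2·1/2 + 1/4·1 = 1/2.
Similarly for Rh via the mother's Rh distribution: P(Rh+) = 1.
Independent loci: 1/2 × 1 = 1/2.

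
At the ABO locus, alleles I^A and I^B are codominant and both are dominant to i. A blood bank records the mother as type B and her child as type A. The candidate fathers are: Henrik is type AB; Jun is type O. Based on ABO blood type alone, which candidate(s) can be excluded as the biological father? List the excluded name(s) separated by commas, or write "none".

Jun

A candidate is excluded only if no genotype consistent with his phenotype could produce a type A child with a type B mother.
Jun (type O): no genotype consistent with that phenotype can produce a type-A child with a type-B mother.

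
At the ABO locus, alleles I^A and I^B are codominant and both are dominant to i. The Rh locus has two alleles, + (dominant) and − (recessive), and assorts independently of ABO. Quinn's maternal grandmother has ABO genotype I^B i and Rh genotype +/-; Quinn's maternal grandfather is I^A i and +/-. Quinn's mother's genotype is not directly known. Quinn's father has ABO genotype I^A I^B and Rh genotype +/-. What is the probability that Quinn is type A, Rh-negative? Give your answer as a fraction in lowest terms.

Quinn's mother's ABO genotype from I^B i × I^A i: 1/4 I^A I^B, 1/4 I^A i, 1/4 I^B i, 1/4 i i.
Crossing each possibility with the father I^A I^B and summing P(type A): 1/4·1/4 + 1/4·1/2 + 1/4·1/4 + 1/4·1/2 = 3/8.
Similarly for Rh via the mother's Rh distribution: P(Rh-) = 1/4.
Independent loci: 3/8 × 1/4 = 3/32.

3/32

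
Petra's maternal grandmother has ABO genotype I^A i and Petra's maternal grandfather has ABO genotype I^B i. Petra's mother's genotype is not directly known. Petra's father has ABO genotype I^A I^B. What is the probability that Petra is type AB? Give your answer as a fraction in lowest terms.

1/4

Petra's mother's ABO genotype from I^A i × I^B i: 1/4 I^A I^B, 1/4 I^A i, 1/4 I^B i, 1/4 i i.
Crossing each possibility with the father I^A I^B and summing P(type AB): 1/4·1/2 + 1/4·1/4 + 1/4·1/4 + 1/4·0 = 1/4.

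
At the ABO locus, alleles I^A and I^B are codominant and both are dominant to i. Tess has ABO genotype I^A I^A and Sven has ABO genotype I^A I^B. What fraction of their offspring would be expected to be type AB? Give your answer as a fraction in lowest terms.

ABO cross I^A I^A × I^A I^B → offspring phenotypes: 1/2 A, 1/2 AB.
So P(type AB) = 1/2.

1/2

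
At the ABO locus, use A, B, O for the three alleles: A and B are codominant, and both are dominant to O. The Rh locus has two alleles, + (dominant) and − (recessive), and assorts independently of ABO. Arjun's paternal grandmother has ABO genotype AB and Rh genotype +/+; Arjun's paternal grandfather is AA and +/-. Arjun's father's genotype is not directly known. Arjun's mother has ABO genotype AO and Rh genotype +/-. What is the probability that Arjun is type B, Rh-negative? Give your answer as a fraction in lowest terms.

Arjun's father's ABO genotype from AB × AA: 1/2 AA, 1/2 AB.
Crossing each possibility with the mother AO and summing P(type B): 1/2·0 + 1/2·1/4 = 1/8.
Similarly for Rh via the father's Rh distribution: P(Rh-) = 1/8.
Independent loci: 1/8 × 1/8 = 1/64.

1/64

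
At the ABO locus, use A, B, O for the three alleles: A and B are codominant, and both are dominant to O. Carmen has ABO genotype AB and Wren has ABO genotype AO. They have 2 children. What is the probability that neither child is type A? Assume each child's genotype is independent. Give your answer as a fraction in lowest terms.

1/4

ABO cross AB × AO → 1/2 A, 1/4 B, 1/4 AB.
So P(type A) = 1/2 per child.
P(not type A) = 1/2 for one child; (1/2)^2 = 1/4.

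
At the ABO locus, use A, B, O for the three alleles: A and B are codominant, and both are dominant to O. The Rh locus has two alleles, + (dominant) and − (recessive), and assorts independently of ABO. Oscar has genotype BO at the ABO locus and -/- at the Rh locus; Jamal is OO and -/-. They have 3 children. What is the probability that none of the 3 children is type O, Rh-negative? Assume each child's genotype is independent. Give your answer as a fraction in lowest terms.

1/8

ABO cross BO × OO → 1/2 O, 1/2 B.
Rh cross -/- × -/- → 1 Rh-; so P(type O, Rh-negative) = 1/2 × 1 = 1/2 per child.
P(not type O, Rh-negative) = 1/2 for one child; (1/2)^3 = 1/8.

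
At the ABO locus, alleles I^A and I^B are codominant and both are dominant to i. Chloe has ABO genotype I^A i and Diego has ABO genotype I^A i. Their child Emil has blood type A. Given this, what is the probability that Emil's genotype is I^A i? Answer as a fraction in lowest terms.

2/3

Cross I^A i × I^A i → 1/4 I^A I^A, 1/2 I^A i, 1/4 i i.
Type-A genotypes among offspring: I^A I^A (1/4), I^A i (1/2); total 3/4.
P(I^A i | type A) = (1/2) / (3/4) = 2/3.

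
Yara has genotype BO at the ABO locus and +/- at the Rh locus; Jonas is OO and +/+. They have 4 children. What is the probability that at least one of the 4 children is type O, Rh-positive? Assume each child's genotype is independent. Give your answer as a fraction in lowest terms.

15/16

ABO cross BO × OO → 1/2 O, 1/2 B.
Rh cross +/- × +/+ → 1 Rh+; so P(type O, Rh-positive) = 1/2 × 1 = 1/2 per child.
P(none) = (1/2)^4 = 1/16; P(at least one) = 1 − 1/16 = 15/16.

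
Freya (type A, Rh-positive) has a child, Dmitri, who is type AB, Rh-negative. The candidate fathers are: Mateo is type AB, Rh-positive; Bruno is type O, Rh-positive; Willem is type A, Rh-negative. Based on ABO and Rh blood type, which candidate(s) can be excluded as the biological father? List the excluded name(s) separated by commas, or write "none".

A candidate is excluded only if no genotype consistent with his phenotype could produce a type AB, Rh-negative child with a type A, Rh-positive mother.
Bruno (type O, Rh+): no genotype consistent with that phenotype can produce a type-AB Rh- child with a type-A mother.
Willem (type A, Rh-): no genotype consistent with that phenotype can produce a type-AB Rh- child with a type-A mother.

Bruno, Willem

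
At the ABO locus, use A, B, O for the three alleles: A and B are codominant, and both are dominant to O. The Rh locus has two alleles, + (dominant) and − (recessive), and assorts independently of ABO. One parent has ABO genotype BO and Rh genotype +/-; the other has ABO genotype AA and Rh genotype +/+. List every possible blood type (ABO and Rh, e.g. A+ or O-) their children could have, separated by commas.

A+, AB+

Gametes from BO × AA give offspring ABO genotypes AB, AO, i.e. phenotypes A, AB.
Rh cross +/- × +/+ → phenotypes Rh+.
Combining independently: A+, AB+.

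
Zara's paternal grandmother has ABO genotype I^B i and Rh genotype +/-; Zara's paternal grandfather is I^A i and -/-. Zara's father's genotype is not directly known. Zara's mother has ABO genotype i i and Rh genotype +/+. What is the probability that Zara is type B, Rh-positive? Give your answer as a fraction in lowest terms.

Zara's father's ABO genotype from I^B i × I^A i: 1/4 I^A I^B, 1/4 I^A i, 1/4 I^B i, 1/4 i i.
Crossing each possibility with the mother i i and summing P(type B): 1/4·1/2 + 1/4·0 + 1/4·1/2 + 1/4·0 = 1/4.
Similarly for Rh via the father's Rh distribution: P(Rh+) = 1.
Independent loci: 1/4 × 1 = 1/4.

1/4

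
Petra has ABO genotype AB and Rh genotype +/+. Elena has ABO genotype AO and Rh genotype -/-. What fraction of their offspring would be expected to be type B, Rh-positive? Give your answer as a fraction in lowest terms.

ABO cross AB × AO → offspring phenotypes: 1/2 A, 1/4 B, 1/4 AB.
Rh cross +/+ × -/- → 1 Rh+.
Independent loci: P(type B, Rh-positive) = 1/4 × 1 = 1/4.

1/4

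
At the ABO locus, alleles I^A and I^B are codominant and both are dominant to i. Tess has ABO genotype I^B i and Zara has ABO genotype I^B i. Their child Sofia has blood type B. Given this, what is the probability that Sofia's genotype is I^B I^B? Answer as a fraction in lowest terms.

1/3

Cross I^B i × I^B i → 1/4 I^B I^B, 1/2 I^B i, 1/4 i i.
Type-B genotypes among offspring: I^B I^B (1/4), I^B i (1/2); total 3/4.
P(I^B I^B | type B) = (1/4) / (3/4) = 1/3.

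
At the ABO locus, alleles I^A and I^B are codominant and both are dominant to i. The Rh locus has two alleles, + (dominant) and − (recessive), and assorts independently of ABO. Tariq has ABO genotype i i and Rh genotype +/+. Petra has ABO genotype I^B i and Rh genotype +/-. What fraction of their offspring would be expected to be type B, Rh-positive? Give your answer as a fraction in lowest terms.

1/2

ABO cross i i × I^B i → offspring phenotypes: 1/2 O, 1/2 B.
Rh cross +/+ × +/- → 1 Rh+.
Independent loci: P(type B, Rh-positive) = 1/2 × 1 = 1/2.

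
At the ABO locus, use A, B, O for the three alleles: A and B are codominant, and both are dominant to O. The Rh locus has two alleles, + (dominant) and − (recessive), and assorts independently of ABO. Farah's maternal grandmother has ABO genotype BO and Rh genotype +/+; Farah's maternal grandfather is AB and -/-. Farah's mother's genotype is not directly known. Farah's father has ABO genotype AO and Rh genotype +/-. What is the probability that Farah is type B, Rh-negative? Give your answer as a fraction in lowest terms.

Farah's mother's ABO genotype from BO × AB: 1/4 AB, 1/4 AO, 1/4 BB, 1/4 BO.
Crossing each possibility with the father AO and summing P(type B): 1/4·1/4 + 1/4·0 + 1/4·1/2 + 1/4·1/4 = 1/4.
Similarly for Rh via the mother's Rh distribution: P(Rh-) = 1/4.
Independent loci: 1/4 × 1/4 = 1/16.

1/16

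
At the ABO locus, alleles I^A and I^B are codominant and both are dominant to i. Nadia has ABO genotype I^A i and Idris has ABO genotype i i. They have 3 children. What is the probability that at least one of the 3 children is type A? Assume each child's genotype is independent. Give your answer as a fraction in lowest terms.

7/8

ABO cross I^A i × i i → 1/2 O, 1/2 A.
So P(type A) = 1/2 per child.
P(none) = (1/2)^3 = 1/8; P(at least one) = 1 − 1/8 = 7/8.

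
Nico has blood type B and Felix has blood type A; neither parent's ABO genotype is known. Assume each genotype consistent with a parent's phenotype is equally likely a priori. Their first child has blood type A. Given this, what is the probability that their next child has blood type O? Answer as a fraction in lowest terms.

Possible genotypes: Nico ∈ {BB, BO}; Felix ∈ {AA, AO}.
Weight each parental genotype pair by prior × P(type-A child):
  BO × AA: posterior weight 2/3; P(next child type O) = 0.
  BO × AO: posterior weight 1/3; P(next child type O) = 1/4.
Weighted sum = 1/12.

1/12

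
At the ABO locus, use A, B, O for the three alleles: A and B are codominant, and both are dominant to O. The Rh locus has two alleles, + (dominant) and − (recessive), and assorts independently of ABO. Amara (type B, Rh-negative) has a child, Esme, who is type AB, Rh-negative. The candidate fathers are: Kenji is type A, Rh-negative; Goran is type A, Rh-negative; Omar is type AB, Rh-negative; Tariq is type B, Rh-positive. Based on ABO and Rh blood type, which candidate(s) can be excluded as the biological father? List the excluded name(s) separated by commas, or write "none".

A candidate is excluded only if no genotype consistent with his phenotype could produce a type AB, Rh-negative child with a type B, Rh-negative mother.
Tariq (type B, Rh+): no genotype consistent with that phenotype can produce a type-AB Rh- child with a type-B mother.

Tariq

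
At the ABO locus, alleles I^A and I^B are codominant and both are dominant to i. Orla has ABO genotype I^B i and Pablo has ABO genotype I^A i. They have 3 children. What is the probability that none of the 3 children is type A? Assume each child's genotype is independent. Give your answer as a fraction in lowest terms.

ABO cross I^B i × I^A i → 1/4 O, 1/4 A, 1/4 B, 1/4 AB.
So P(type A) = 1/4 per child.
P(not type A) = 3/4 for one child; (3/4)^3 = 27/64.

27/64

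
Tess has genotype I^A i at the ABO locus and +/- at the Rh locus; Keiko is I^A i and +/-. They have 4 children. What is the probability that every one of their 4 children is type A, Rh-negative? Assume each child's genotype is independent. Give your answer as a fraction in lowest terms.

81/65536

ABO cross I^A i × I^A i → 1/4 O, 3/4 A.
Rh cross +/- × +/- → 3/4 Rh+, 1/4 Rh-; so P(type A, Rh-negative) = 3/4 × 1/4 = 3/16 per child.
All 4 independent: (3/16)^4 = 81/65536.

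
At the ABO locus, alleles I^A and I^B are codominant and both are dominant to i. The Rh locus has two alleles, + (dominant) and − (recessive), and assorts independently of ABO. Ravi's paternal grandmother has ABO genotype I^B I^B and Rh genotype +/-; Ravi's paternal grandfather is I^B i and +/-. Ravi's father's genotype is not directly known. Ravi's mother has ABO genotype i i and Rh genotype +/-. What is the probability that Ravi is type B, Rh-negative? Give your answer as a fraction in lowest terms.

Ravi's father's ABO genotype from I^B I^B × I^B i: 1/2 I^B I^B, 1/2 I^B i.
Crossing each possibility with the mother i i and summing P(type B): 1/2·1 + 1/2·1/2 = 3/4.
Similarly for Rh via the father's Rh distribution: P(Rh-) = 1/4.
Independent loci: 3/4 × 1/4 = 3/16.

3/16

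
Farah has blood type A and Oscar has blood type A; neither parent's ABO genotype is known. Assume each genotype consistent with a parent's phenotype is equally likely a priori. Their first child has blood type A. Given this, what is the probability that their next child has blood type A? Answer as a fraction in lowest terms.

Possible genotypes: Farah ∈ {AA, AO}; Oscar ∈ {AA, AO}.
Weight each parental genotype pair by prior × P(type-A child):
  AA × AA: posterior weight 4/15; P(next child type A) = 1.
  AA × AO: posterior weight 4/15; P(next child type A) = 1.
  AO × AA: posterior weight 4/15; P(next child type A) = 1.
  AO × AO: posterior weight 1/5; P(next child type A) = 3/4.
Weighted sum = 19/20.

19/20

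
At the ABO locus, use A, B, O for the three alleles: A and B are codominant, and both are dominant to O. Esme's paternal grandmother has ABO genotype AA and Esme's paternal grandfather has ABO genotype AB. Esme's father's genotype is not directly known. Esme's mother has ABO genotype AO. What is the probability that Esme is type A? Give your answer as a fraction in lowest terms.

3/4

Esme's father's ABO genotype from AA × AB: 1/2 AA, 1/2 AB.
Crossing each possibility with the mother AO and summing P(type A): 1/2·1 + 1/2·1/2 = 3/4.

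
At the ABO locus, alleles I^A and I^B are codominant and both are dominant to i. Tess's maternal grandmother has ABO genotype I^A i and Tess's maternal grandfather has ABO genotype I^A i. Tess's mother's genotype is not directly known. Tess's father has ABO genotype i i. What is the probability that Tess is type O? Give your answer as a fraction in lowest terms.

1/2

Tess's mother's ABO genotype from I^A i × I^A i: 1/4 I^A I^A, 1/2 I^A i, 1/4 i i.
Crossing each possibility with the father i i and summing P(type O): 1/4·0 + 1/2·1/2 + 1/4·1 = 1/2.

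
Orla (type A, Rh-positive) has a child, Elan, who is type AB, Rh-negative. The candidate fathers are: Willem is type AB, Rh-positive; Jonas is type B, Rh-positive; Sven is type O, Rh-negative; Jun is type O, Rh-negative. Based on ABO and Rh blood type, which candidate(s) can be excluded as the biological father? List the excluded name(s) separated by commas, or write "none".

Sven, Jun

A candidate is excluded only if no genotype consistent with his phenotype could produce a type AB, Rh-negative child with a type A, Rh-positive mother.
Sven (type O, Rh-): no genotype consistent with that phenotype can produce a type-AB Rh- child with a type-A mother.
Jun (type O, Rh-): no genotype consistent with that phenotype can produce a type-AB Rh- child with a type-A mother.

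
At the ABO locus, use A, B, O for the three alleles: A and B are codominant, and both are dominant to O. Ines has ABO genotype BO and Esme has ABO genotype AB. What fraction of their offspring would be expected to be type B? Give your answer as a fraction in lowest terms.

1/2

ABO cross BO × AB → offspring phenotypes: 1/4 A, 1/2 B, 1/4 AB.
So P(type B) = 1/2.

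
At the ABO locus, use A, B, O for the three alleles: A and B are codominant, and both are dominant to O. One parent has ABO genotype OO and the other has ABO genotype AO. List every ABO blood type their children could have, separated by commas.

O, A

Gametes from OO × AO give offspring ABO genotypes AO, OO, i.e. phenotypes O, A.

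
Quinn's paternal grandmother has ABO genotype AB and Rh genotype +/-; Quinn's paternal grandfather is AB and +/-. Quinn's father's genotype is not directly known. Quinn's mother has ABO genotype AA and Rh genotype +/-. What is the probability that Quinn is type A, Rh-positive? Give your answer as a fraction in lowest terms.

Quinn's father's ABO genotype from AB × AB: 1/4 AA, 1/2 AB, 1/4 BB.
Crossing each possibility with the mother AA and summing P(type A): 1/4·1 + 1/2·1/2 + 1/4·0 = 1/2.
Similarly for Rh via the father's Rh distribution: P(Rh+) = 3/4.
Independent loci: 1/2 × 3/4 = 3/8.

3/8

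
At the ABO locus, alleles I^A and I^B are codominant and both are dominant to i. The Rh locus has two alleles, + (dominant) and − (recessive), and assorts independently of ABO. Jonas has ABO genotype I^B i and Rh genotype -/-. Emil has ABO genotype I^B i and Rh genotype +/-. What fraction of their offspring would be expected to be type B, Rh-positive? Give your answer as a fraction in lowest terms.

ABO cross I^B i × I^B i → offspring phenotypes: 1/4 O, 3/4 B.
Rh cross -/- × +/- → 1/2 Rh+, 1/2 Rh-.
Independent loci: P(type B, Rh-positive) = 3/4 × 1/2 = 3/8.

3/8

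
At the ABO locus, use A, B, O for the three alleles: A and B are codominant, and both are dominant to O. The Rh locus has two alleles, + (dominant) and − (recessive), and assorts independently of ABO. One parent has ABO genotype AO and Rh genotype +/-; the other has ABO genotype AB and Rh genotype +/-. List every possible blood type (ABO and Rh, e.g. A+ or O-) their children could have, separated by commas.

A+, A-, B+, B-, AB+, AB-

Gametes from AO × AB give offspring ABO genotypes AA, AB, AO, BO, i.e. phenotypes A, B, AB.
Rh cross +/- × +/- → phenotypes Rh+, Rh-.
Combining independently: A+, A-, B+, B-, AB+, AB-.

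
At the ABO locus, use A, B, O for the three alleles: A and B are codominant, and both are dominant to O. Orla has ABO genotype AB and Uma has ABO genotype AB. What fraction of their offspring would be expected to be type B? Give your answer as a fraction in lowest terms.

ABO cross AB × AB → offspring phenotypes: 1/4 A, 1/4 B, 1/2 AB.
So P(type B) = 1/4.

1/4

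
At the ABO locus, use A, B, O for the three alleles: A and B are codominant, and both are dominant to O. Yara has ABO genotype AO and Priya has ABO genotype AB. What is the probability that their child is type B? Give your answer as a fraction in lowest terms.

1/4

ABO cross AO × AB → offspring phenotypes: 1/2 A, 1/4 B, 1/4 AB.
So P(type B) = 1/4.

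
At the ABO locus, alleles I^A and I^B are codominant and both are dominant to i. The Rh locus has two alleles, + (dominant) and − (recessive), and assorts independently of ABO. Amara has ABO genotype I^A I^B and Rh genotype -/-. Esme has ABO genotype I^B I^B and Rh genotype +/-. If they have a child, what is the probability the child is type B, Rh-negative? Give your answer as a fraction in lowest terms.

1/4

ABO cross I^A I^B × I^B I^B → offspring phenotypes: 1/2 B, 1/2 AB.
Rh cross -/- × +/- → 1/2 Rh+, 1/2 Rh-.
Independent loci: P(type B, Rh-negative) = 1/2 × 1/2 = 1/4.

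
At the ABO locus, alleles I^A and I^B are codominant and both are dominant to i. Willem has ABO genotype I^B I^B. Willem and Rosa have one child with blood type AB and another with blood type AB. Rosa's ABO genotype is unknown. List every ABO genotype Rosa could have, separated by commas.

I^A I^A, I^A I^B, I^A i

For each candidate genotype of Rosa, check whether crossing it with I^B I^B can produce every observed child phenotype.
  I^A I^A → possible child types {AB} ✓
  I^A I^B → possible child types {B, AB} ✓
  I^A i → possible child types {B, AB} ✓
  I^B I^B → possible child types {B} ✗
  I^B i → possible child types {B} ✗
  i i → possible child types {B} ✗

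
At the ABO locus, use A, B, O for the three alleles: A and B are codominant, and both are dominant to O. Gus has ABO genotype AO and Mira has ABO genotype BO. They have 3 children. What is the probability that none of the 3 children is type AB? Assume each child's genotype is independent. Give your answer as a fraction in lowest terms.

ABO cross AO × BO → 1/4 O, 1/4 A, 1/4 B, 1/4 AB.
So P(type AB) = 1/4 per child.
P(not type AB) = 3/4 for one child; (3/4)^3 = 27/64.

27/64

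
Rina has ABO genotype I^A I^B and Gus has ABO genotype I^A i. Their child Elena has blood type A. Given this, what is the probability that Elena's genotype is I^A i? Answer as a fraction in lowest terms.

Cross I^A I^B × I^A i → 1/4 I^A I^A, 1/4 I^A I^B, 1/4 I^A i, 1/4 I^B i.
Type-A genotypes among offspring: I^A I^A (1/4), I^A i (1/4); total 1/2.
P(I^A i | type A) = (1/4) / (1/2) = 1/2.

1/2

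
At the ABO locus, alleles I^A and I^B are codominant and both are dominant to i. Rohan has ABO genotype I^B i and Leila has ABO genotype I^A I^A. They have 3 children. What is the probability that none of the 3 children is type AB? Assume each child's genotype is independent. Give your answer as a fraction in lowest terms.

ABO cross I^B i × I^A I^A → 1/2 A, 1/2 AB.
So P(type AB) = 1/2 per child.
P(not type AB) = 1/2 for one child; (1/2)^3 = 1/8.

1/8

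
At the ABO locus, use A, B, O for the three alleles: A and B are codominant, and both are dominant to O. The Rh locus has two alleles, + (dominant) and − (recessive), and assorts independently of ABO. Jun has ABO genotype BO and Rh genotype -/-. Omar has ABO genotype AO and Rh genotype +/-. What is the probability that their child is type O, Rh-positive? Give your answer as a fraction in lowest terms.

ABO cross BO × AO → offspring phenotypes: 1/4 O, 1/4 A, 1/4 B, 1/4 AB.
Rh cross -/- × +/- → 1/2 Rh+, 1/2 Rh-.
Independent loci: P(type O, Rh-positive) = 1/4 × 1/2 = 1/8.

1/8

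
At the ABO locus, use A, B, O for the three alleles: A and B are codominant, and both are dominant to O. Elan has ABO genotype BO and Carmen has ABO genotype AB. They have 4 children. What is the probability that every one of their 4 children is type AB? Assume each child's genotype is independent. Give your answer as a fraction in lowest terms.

1/256

ABO cross BO × AB → 1/4 A, 1/2 B, 1/4 AB.
So P(type AB) = 1/4 per child.
All 4 independent: (1/4)^4 = 1/256.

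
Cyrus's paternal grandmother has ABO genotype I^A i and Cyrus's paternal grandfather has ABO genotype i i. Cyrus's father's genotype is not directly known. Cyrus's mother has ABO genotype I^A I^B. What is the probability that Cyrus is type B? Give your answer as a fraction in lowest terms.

3/8

Cyrus's father's ABO genotype from I^A i × i i: 1/2 I^A i, 1/2 i i.
Crossing each possibility with the mother I^A I^B and summing P(type B): 1/2·1/4 + 1/2·1/2 = 3/8.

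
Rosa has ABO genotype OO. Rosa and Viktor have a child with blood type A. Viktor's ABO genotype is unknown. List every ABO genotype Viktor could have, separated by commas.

AA, AB, AO

For each candidate genotype of Viktor, check whether crossing it with OO can produce every observed child phenotype.
  AA → possible child types {A} ✓
  AB → possible child types {A, B} ✓
  AO → possible child types {O, A} ✓
  BB → possible child types {B} ✗
  BO → possible child types {O, B} ✗
  OO → possible child types {O} ✗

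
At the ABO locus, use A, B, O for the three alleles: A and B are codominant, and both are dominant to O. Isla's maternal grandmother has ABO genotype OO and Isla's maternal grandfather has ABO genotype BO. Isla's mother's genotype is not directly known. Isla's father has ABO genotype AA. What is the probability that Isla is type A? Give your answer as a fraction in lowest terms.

Isla's mother's ABO genotype from OO × BO: 1/2 BO, 1/2 OO.
Crossing each possibility with the father AA and summing P(type A): 1/2·1/2 + 1/2·1 = 3/4.

3/4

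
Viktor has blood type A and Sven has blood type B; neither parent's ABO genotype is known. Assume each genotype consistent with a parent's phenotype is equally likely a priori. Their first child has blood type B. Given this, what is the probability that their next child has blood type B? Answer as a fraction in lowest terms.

5/12

Possible genotypes: Viktor ∈ {I^A I^A, I^A i}; Sven ∈ {I^B I^B, I^B i}.
Weight each parental genotype pair by prior × P(type-B child):
  I^A i × I^B I^B: posterior weight 2/3; P(next child type B) = 1/2.
  I^A i × I^B i: posterior weight 1/3; P(next child type B) = 1/4.
Weighted sum = 5/12.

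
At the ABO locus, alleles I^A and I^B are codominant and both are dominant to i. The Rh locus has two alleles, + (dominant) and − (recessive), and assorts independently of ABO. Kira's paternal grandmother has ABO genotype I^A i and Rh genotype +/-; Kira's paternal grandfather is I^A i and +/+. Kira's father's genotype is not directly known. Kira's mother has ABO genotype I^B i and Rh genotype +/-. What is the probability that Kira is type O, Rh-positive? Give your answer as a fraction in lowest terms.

Kira's father's ABO genotype from I^A i × I^A i: 1/4 I^A I^A, 1/2 I^A i, 1/4 i i.
Crossing each possibility with the mother I^B i and summing P(type O): 1/4·0 + 1/2·1/4 + 1/4·1/2 = 1/4.
Similarly for Rh via the father's Rh distribution: P(Rh+) = 7/8.
Independent loci: 1/4 × 7/8 = 7/32.

7/32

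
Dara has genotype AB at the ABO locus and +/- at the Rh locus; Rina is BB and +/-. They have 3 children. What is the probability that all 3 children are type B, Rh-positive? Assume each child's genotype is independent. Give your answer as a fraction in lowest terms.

27/512

ABO cross AB × BB → 1/2 B, 1/2 AB.
Rh cross +/- × +/- → 3/4 Rh+, 1/4 Rh-; so P(type B, Rh-positive) = 1/2 × 3/4 = 3/8 per child.
All 3 independent: (3/8)^3 = 27/512.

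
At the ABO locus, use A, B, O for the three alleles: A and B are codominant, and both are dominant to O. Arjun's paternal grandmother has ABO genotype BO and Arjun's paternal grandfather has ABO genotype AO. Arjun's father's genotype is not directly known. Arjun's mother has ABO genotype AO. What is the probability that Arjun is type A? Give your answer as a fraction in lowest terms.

Arjun's father's ABO genotype from BO × AO: 1/4 AB, 1/4 AO, 1/4 BO, 1/4 OO.
Crossing each possibility with the mother AO and summing P(type A): 1/4·1/2 + 1/4·3/4 + 1/4·1/4 + 1/4·1/2 = 1/2.

1/2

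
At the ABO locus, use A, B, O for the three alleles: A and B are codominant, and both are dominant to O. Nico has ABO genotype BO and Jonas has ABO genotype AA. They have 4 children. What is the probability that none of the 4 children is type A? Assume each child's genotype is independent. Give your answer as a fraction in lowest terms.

ABO cross BO × AA → 1/2 A, 1/2 AB.
So P(type A) = 1/2 per child.
P(not type A) = 1/2 for one child; (1/2)^4 = 1/16.

1/16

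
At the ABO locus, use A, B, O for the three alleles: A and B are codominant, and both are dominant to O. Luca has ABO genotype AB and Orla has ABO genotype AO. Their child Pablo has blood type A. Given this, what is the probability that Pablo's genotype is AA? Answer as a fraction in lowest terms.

1/2

Cross AB × AO → 1/4 AA, 1/4 AB, 1/4 AO, 1/4 BO.
Type-A genotypes among offspring: AA (1/4), AO (1/4); total 1/2.
P(AA | type A) = (1/4) / (1/2) = 1/2.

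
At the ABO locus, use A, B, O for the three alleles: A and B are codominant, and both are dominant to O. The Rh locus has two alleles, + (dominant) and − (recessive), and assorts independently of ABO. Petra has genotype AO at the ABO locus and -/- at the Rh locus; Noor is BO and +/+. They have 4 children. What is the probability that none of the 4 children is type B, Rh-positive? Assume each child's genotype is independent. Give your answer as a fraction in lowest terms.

ABO cross AO × BO → 1/4 O, 1/4 A, 1/4 B, 1/4 AB.
Rh cross -/- × +/+ → 1 Rh+; so P(type B, Rh-positive) = 1/4 × 1 = 1/4 per child.
P(not type B, Rh-positive) = 3/4 for one child; (3/4)^4 = 81/256.

81/256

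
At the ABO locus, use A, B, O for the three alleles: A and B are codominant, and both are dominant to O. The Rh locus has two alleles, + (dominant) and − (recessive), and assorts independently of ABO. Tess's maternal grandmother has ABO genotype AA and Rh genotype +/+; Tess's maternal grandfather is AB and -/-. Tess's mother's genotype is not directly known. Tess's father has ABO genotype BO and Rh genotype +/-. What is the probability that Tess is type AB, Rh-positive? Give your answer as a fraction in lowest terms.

9/32

Tess's mother's ABO genotype from AA × AB: 1/2 AA, 1/2 AB.
Crossing each possibility with the father BO and summing P(type AB): 1/2·1/2 + 1/2·1/4 = 3/8.
Similarly for Rh via the mother's Rh distribution: P(Rh+) = 3/4.
Independent loci: 3/8 × 3/4 = 9/32.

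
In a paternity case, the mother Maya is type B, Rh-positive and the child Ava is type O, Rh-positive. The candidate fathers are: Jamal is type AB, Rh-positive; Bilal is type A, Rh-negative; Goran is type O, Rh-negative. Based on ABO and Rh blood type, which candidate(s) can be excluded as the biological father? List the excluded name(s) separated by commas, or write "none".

A candidate is excluded only if no genotype consistent with his phenotype could produce a type O, Rh-positive child with a type B, Rh-positive mother.
Jamal (type AB, Rh+): no genotype consistent with that phenotype can produce a type-O Rh+ child with a type-B mother.

Jamal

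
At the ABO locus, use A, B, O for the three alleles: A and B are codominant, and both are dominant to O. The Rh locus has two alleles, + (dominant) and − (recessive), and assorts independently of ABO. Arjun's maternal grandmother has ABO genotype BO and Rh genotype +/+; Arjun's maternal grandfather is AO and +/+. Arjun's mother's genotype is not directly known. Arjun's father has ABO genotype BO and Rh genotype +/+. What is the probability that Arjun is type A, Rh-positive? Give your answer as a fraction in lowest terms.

1/8

Arjun's mother's ABO genotype from BO × AO: 1/4 AB, 1/4 AO, 1/4 BO, 1/4 OO.
Crossing each possibility with the father BO and summing P(type A): 1/4·1/4 + 1/4·1/4 + 1/4·0 + 1/4·0 = 1/8.
Similarly for Rh via the mother's Rh distribution: P(Rh+) = 1.
Independent loci: 1/8 × 1 = 1/8.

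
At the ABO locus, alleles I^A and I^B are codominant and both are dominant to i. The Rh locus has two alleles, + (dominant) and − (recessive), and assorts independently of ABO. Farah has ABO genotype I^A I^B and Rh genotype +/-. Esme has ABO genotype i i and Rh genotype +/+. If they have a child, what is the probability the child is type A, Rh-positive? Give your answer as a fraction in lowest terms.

ABO cross I^A I^B × i i → offspring phenotypes: 1/2 A, 1/2 B.
Rh cross +/- × +/+ → 1 Rh+.
Independent loci: P(type A, Rh-positive) = 1/2 × 1 = 1/2.

1/2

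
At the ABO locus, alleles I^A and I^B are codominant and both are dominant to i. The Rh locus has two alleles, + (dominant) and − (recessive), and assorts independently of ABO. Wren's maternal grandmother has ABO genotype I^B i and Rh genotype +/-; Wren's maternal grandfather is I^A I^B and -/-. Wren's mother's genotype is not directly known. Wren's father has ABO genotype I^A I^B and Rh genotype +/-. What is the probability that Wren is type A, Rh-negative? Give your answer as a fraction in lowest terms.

Wren's mother's ABO genotype from I^B i × I^A I^B: 1/4 I^A I^B, 1/4 I^A i, 1/4 I^B I^B, 1/4 I^B i.
Crossing each possibility with the father I^A I^B and summing P(type A): 1/4·1/4 + 1/4·1/2 + 1/4·0 + 1/4·1/4 = 1/4.
Similarly for Rh via the mother's Rh distribution: P(Rh-) = 3/8.
Independent loci: 1/4 × 3/8 = 3/32.

3/32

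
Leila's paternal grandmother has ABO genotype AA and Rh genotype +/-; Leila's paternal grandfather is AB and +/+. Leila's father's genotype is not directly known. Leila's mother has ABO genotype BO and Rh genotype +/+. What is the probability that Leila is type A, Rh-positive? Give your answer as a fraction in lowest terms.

Leila's father's ABO genotype from AA × AB: 1/2 AA, 1/2 AB.
Crossing each possibility with the mother BO and summing P(type A): 1/2·1/2 + 1/2·1/4 = 3/8.
Similarly for Rh via the father's Rh distribution: P(Rh+) = 1.
Independent loci: 3/8 × 1 = 3/8.

3/8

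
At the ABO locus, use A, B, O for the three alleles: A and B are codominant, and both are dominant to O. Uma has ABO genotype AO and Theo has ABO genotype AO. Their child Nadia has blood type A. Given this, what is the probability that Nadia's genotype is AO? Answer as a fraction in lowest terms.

2/3

Cross AO × AO → 1/4 AA, 1/2 AO, 1/4 OO.
Type-A genotypes among offspring: AA (1/4), AO (1/2); total 3/4.
P(AO | type A) = (1/2) / (3/4) = 2/3.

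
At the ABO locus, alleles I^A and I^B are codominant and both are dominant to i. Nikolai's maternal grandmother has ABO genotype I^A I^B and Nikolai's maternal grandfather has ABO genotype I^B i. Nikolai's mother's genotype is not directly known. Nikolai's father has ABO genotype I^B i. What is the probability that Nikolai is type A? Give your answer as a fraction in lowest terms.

Nikolai's mother's ABO genotype from I^A I^B × I^B i: 1/4 I^A I^B, 1/4 I^A i, 1/4 I^B I^B, 1/4 I^B i.
Crossing each possibility with the father I^B i and summing P(type A): 1/4·1/4 + 1/4·1/4 + 1/4·0 + 1/4·0 = 1/8.

1/8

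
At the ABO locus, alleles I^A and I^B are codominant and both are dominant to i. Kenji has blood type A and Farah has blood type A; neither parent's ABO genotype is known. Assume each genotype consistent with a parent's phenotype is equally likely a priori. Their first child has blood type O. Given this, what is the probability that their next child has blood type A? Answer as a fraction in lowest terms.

Possible genotypes: Kenji ∈ {I^A I^A, I^A i}; Farah ∈ {I^A I^A, I^A i}.
Weight each parental genotype pair by prior × P(type-O child):
  I^A i × I^A i: posterior weight 1; P(next child type A) = 3/4.
Weighted sum = 3/4.

3/4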